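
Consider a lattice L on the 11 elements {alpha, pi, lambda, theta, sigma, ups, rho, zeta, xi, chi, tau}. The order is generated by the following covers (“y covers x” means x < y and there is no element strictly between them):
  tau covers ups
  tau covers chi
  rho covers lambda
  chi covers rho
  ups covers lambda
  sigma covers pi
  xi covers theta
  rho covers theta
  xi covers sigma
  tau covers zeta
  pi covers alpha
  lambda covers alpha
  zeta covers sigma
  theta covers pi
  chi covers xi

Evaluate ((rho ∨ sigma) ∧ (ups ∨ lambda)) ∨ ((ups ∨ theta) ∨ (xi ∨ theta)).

tau

rho ∨ sigma = chi
ups ∨ lambda = ups
chi ∧ ups = lambda
ups ∨ theta = tau
xi ∨ theta = xi
tau ∨ xi = tau
lambda ∨ tau = tau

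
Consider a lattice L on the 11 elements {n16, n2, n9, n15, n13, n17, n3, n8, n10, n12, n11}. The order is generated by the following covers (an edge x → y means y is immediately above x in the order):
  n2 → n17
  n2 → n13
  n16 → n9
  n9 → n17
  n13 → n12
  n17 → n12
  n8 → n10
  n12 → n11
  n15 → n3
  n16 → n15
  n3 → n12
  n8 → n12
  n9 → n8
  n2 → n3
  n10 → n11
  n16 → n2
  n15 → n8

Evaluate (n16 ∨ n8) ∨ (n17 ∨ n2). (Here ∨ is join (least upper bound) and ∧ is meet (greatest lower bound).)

n12

n16 ∨ n8 = n8
n17 ∨ n2 = n17
n8 ∨ n17 = n12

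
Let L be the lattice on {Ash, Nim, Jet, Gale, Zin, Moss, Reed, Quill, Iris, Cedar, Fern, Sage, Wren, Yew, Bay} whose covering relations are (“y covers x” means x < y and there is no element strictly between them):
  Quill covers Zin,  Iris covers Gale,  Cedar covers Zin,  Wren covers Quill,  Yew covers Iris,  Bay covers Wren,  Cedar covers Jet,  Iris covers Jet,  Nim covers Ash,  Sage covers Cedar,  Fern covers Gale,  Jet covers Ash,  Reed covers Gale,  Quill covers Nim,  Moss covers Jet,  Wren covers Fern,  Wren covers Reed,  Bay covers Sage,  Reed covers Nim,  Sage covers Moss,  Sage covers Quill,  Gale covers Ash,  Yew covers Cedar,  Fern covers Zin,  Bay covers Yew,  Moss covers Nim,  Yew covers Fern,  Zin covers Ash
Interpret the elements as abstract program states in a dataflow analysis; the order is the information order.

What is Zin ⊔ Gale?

Fern

Common upper bounds of {Zin, Gale}: Bay, Fern, Wren, Yew.
The least among these is Fern.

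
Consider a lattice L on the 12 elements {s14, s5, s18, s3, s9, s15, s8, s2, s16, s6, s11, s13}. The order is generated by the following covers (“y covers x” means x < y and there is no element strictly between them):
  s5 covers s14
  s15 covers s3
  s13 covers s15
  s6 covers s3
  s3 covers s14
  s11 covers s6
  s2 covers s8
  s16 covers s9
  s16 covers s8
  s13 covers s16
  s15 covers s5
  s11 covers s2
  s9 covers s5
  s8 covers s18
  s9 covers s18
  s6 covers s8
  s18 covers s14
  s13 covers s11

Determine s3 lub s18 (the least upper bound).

s6

Common upper bounds of {s3, s18}: s11, s13, s6.
The least among these is s6.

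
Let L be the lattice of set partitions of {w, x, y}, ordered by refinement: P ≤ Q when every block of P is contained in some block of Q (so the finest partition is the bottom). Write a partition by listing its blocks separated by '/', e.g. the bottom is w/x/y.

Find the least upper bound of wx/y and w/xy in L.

The join of wx/y and w/xy merges any blocks that overlap across the partitions, giving wxy.

wxy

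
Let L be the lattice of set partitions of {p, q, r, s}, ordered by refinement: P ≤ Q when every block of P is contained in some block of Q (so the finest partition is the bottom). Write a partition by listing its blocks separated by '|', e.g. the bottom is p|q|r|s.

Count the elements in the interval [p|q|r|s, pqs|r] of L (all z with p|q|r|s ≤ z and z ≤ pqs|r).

5

The interval [p|q|r|s, pqs|r] = {pqs|r, pq|r|s, ps|q|r, p|qs|r, p|q|r|s}, which has 5 elements.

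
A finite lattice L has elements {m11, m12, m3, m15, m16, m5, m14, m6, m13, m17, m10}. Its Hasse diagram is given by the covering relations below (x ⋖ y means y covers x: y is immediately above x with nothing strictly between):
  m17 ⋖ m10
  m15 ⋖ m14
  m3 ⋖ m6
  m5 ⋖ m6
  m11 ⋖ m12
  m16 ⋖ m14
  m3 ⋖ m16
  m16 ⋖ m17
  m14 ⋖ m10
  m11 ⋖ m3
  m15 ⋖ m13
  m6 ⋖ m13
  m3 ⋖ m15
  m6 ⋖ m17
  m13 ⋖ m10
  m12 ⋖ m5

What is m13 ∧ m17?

Common lower bounds of {m13, m17}: m11, m12, m3, m5, m6.
The greatest among these is m6.

m6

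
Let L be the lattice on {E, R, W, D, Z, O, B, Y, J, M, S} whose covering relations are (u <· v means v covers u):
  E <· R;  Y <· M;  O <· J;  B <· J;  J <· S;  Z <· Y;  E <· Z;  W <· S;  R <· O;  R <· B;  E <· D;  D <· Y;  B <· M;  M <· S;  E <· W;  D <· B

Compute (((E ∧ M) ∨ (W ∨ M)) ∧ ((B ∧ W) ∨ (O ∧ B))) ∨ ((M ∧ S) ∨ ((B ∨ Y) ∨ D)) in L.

M

E ∧ M = E
W ∨ M = S
E ∨ S = S
B ∧ W = E
O ∧ B = R
E ∨ R = R
S ∧ R = R
M ∧ S = M
B ∨ Y = M
M ∨ D = M
M ∨ M = M
R ∨ M = M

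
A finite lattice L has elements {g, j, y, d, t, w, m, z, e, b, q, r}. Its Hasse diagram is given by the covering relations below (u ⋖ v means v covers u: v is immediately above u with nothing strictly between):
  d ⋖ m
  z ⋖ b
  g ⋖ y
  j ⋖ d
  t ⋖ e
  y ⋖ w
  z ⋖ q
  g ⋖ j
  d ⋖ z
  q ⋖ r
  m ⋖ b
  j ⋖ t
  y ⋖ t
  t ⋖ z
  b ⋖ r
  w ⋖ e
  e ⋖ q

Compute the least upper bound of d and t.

z

Common upper bounds of {d, t}: b, q, r, z.
The least among these is z.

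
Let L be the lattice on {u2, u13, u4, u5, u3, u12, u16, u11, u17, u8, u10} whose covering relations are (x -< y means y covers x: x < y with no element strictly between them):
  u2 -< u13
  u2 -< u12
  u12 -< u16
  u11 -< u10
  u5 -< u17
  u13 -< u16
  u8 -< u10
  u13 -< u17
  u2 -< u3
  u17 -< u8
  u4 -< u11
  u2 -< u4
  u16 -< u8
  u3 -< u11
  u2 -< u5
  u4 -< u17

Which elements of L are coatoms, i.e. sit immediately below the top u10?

The coatoms are exactly the elements covered by u10: u11, u8.

u11, u8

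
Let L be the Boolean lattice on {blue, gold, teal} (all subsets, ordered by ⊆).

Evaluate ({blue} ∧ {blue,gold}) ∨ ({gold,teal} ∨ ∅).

{blue,gold,teal}

{blue} ∧ {blue,gold} = {blue}
{gold,teal} ∨ ∅ = {gold,teal}
{blue} ∨ {gold,teal} = {blue,gold,teal}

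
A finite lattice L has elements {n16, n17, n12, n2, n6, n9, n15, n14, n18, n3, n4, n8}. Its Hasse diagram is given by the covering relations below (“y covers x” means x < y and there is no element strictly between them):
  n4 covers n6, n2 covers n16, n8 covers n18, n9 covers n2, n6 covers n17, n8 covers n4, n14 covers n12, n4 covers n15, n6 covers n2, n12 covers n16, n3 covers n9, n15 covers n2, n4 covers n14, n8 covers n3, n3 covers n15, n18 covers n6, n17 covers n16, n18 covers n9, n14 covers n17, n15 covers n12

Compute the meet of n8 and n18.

Common lower bounds of {n8, n18}: n16, n17, n18, n2, n6, n9.
The greatest among these is n18.

n18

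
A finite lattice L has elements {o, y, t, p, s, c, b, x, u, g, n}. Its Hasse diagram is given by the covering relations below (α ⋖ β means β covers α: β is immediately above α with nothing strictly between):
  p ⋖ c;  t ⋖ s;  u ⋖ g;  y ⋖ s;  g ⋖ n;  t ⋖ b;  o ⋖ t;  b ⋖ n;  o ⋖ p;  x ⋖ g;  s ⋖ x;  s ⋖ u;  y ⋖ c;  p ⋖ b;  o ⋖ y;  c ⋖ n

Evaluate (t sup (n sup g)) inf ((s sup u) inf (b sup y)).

u

n ∨ g = n
t ∨ n = n
s ∨ u = u
b ∨ y = n
u ∧ n = u
n ∧ u = u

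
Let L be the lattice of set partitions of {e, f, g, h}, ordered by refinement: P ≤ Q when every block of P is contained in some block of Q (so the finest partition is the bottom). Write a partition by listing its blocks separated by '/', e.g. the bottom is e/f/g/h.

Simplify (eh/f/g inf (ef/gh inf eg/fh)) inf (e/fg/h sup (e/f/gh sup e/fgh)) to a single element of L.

ef/gh ∧ eg/fh = e/f/g/h
eh/f/g ∧ e/f/g/h = e/f/g/h
e/f/gh ∨ e/fgh = e/fgh
e/fg/h ∨ e/fgh = e/fgh
e/f/g/h ∧ e/fgh = e/f/g/h

e/f/g/h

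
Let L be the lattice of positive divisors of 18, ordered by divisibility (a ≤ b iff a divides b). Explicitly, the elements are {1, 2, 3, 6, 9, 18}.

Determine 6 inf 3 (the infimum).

Common lower bounds of {6, 3}: 1, 3.
The greatest among these is 3.

3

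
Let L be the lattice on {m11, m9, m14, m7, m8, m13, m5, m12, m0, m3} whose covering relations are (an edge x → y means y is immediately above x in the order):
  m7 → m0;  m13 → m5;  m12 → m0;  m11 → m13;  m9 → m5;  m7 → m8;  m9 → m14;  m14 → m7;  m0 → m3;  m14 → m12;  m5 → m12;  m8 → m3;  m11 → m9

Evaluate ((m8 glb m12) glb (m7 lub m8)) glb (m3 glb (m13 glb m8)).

m11

m8 ∧ m12 = m14
m7 ∨ m8 = m8
m14 ∧ m8 = m14
m13 ∧ m8 = m11
m3 ∧ m11 = m11
m14 ∧ m11 = m11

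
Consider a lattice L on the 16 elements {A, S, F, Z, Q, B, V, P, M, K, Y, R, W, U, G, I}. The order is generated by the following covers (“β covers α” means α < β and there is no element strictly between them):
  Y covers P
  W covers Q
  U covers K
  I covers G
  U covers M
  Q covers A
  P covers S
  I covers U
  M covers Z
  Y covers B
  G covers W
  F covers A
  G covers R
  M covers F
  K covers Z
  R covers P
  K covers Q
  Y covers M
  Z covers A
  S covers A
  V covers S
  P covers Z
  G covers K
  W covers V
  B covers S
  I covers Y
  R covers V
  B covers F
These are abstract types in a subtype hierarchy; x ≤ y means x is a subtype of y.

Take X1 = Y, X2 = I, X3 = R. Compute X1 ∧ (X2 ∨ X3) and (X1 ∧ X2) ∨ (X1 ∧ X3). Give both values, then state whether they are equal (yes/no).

Y; Y; yes

X2 ∨ X3 = I, so X1 ∧ (X2 ∨ X3) = Y ∧ I = Y.
X1 ∧ X2 = Y and X1 ∧ X3 = P, so (X1 ∧ X2) ∨ (X1 ∧ X3) = Y ∨ P = Y.
Equal: yes.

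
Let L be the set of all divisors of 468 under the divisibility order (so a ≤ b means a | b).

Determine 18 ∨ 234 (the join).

234

In the divisibility order, the join is the least common multiple: lcm(18, 234) = 234.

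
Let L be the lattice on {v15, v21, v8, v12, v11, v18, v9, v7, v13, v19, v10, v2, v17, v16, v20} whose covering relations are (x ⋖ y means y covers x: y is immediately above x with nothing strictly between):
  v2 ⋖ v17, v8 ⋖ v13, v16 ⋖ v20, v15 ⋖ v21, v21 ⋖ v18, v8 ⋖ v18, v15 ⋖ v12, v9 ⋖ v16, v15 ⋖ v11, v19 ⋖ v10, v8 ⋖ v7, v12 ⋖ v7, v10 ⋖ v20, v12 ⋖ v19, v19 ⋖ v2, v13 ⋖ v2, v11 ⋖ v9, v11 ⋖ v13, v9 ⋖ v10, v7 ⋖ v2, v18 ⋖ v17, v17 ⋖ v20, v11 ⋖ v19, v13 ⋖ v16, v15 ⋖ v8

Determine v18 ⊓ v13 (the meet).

v8

Common lower bounds of {v18, v13}: v15, v8.
The greatest among these is v8.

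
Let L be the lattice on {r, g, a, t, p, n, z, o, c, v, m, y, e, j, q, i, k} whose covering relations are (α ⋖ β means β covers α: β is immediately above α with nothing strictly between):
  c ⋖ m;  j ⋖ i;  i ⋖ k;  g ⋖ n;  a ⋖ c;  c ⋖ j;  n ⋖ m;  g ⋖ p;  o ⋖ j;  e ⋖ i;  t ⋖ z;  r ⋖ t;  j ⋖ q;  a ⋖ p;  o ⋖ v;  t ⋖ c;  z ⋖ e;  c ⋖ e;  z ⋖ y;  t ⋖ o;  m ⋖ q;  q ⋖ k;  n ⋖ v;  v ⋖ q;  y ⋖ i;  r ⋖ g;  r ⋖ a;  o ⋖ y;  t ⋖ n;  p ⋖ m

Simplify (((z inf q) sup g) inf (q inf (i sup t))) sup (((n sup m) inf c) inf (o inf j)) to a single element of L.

t

z ∧ q = t
t ∨ g = n
i ∨ t = i
q ∧ i = j
n ∧ j = t
n ∨ m = m
m ∧ c = c
o ∧ j = o
c ∧ o = t
t ∨ t = t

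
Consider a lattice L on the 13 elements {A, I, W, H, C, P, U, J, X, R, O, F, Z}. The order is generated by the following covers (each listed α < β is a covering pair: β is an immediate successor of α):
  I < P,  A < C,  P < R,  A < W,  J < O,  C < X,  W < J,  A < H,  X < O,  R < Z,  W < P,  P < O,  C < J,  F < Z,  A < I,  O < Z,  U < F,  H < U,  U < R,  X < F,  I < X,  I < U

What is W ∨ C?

J

Common upper bounds of {W, C}: J, O, Z.
The least among these is J.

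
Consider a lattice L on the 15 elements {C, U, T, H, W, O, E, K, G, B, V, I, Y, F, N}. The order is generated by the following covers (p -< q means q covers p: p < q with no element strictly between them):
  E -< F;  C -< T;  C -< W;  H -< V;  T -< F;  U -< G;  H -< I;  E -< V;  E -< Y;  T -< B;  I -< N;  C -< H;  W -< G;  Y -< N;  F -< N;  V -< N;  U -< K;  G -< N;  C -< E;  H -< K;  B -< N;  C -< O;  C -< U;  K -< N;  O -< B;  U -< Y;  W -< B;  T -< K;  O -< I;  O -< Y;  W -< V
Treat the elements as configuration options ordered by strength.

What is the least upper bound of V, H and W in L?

V

Common upper bounds of {V, H, W}: N, V.
The least among these is V.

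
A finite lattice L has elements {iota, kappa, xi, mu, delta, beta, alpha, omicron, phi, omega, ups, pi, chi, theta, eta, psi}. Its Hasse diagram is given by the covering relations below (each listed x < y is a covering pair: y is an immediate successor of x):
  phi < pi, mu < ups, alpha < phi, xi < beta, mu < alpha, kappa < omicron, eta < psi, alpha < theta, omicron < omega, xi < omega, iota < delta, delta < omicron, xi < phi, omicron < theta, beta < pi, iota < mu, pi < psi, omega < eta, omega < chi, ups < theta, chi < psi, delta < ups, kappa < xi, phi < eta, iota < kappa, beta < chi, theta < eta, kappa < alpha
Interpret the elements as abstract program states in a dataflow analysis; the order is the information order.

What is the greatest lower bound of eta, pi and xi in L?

xi

Common lower bounds of {eta, pi, xi}: iota, kappa, xi.
The greatest among these is xi.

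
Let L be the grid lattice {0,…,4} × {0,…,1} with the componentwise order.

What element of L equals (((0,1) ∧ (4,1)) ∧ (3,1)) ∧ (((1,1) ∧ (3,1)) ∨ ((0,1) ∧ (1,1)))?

(0,1)

(0,1) ∧ (4,1) = (0,1)
(0,1) ∧ (3,1) = (0,1)
(1,1) ∧ (3,1) = (1,1)
(0,1) ∧ (1,1) = (0,1)
(1,1) ∨ (0,1) = (1,1)
(0,1) ∧ (1,1) = (0,1)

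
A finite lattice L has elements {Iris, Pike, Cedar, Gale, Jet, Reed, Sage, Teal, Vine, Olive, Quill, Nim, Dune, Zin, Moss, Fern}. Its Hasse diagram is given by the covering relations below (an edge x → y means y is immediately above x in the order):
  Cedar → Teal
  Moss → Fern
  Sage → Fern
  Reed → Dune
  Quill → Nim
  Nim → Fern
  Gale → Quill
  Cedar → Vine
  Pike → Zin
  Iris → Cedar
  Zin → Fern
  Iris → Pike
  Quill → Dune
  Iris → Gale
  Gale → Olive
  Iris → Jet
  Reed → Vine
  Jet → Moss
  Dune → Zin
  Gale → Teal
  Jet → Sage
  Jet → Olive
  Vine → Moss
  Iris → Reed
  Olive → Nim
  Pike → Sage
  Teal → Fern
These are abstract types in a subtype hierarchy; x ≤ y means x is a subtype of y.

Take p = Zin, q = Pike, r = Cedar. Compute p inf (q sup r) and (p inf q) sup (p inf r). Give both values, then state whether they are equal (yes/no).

q sup r = Fern, so p inf (q sup r) = Zin inf Fern = Zin.
p inf q = Pike and p inf r = Iris, so (p inf q) sup (p inf r) = Pike sup Iris = Pike.
Equal: no.

Zin; Pike; no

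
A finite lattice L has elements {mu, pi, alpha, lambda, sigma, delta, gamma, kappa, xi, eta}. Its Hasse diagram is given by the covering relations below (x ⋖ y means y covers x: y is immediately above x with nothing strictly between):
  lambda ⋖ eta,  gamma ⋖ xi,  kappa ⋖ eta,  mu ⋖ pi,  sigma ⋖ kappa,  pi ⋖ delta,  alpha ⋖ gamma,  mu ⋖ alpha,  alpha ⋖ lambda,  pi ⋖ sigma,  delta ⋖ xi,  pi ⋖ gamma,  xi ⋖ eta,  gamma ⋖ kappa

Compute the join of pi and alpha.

gamma

Common upper bounds of {pi, alpha}: eta, gamma, kappa, xi.
The least among these is gamma.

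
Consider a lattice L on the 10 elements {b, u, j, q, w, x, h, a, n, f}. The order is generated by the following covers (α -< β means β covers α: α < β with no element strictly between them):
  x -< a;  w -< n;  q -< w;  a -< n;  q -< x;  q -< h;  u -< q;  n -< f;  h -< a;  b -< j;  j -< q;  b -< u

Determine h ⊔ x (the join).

a

Common upper bounds of {h, x}: a, f, n.
The least among these is a.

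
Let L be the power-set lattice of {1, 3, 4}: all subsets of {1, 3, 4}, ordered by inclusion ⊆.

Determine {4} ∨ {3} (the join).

{3,4}

Under ⊆, join is union: {4} ∪ {3} = {3,4}.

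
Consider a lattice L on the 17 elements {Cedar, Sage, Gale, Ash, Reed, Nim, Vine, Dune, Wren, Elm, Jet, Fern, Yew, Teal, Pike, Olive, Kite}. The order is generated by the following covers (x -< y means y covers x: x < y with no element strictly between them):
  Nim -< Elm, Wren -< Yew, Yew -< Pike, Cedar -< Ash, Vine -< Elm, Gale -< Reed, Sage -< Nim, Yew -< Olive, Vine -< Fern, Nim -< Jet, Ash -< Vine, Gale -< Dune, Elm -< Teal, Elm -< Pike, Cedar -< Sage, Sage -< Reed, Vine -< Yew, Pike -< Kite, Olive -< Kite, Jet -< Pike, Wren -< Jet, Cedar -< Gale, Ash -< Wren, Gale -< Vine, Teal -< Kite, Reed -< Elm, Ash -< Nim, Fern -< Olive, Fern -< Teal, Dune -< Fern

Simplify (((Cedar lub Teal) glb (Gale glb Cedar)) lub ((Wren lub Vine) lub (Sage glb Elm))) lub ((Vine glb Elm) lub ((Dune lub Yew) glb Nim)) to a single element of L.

Cedar ∨ Teal = Teal
Gale ∧ Cedar = Cedar
Teal ∧ Cedar = Cedar
Wren ∨ Vine = Yew
Sage ∧ Elm = Sage
Yew ∨ Sage = Pike
Cedar ∨ Pike = Pike
Vine ∧ Elm = Vine
Dune ∨ Yew = Olive
Olive ∧ Nim = Ash
Vine ∨ Ash = Vine
Pike ∨ Vine = Pike

Pike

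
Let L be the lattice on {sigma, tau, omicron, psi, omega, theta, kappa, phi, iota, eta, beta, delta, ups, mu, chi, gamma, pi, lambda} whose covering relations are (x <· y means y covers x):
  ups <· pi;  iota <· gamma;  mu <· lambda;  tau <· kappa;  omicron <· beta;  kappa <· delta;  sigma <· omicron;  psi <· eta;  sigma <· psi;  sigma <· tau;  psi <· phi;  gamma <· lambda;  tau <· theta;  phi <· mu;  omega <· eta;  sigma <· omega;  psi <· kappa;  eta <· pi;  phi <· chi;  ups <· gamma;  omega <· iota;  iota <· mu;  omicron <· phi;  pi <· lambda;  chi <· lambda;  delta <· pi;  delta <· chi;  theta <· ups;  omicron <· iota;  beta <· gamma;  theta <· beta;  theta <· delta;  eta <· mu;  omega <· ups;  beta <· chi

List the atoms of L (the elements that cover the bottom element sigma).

omega, omicron, psi, tau

The atoms are exactly the elements that cover sigma: omega, omicron, psi, tau.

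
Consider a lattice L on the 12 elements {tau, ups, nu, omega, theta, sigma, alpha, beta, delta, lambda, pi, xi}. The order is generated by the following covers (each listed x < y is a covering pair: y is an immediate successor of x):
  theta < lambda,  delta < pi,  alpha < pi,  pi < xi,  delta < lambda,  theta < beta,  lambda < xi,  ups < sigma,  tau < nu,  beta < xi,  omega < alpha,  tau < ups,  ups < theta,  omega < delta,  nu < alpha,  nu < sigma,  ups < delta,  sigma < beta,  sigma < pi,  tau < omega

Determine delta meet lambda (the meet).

delta

Common lower bounds of {delta, lambda}: delta, omega, tau, ups.
The greatest among these is delta.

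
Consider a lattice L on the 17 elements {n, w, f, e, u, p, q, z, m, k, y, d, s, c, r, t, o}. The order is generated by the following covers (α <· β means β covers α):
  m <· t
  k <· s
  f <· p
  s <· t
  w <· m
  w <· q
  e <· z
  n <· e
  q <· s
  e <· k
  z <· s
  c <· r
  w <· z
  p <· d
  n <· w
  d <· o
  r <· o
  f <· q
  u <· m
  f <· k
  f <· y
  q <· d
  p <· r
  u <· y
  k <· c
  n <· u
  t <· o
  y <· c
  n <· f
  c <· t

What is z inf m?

Common lower bounds of {z, m}: n, w.
The greatest among these is w.

w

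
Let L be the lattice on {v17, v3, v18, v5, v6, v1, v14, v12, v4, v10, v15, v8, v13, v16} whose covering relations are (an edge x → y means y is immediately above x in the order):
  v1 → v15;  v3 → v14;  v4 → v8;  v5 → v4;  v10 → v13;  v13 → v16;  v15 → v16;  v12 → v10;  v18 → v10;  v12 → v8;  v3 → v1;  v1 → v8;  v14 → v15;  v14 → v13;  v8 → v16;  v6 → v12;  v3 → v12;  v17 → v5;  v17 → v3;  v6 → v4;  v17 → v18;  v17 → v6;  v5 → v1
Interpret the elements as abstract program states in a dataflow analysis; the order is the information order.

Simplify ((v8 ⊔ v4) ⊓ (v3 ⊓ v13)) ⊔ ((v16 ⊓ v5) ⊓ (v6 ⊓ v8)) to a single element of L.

v8 ∨ v4 = v8
v3 ∧ v13 = v3
v8 ∧ v3 = v3
v16 ∧ v5 = v5
v6 ∧ v8 = v6
v5 ∧ v6 = v17
v3 ∨ v17 = v3

v3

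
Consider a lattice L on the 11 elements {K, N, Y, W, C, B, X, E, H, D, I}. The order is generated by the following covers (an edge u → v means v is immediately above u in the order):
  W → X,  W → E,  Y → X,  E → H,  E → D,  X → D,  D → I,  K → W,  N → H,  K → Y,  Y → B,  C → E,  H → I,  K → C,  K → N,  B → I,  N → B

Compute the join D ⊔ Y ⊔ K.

Common upper bounds of {D, Y, K}: D, I.
The least among these is D.

D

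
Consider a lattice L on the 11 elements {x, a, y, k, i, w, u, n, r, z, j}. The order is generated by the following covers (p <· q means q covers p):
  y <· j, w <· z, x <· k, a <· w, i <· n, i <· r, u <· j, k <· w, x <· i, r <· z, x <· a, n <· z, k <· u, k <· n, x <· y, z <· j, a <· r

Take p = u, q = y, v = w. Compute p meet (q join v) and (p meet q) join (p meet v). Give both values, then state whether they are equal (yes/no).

q join v = j, so p meet (q join v) = u meet j = u.
p meet q = x and p meet v = k, so (p meet q) join (p meet v) = x join k = k.
Equal: no.

u; k; no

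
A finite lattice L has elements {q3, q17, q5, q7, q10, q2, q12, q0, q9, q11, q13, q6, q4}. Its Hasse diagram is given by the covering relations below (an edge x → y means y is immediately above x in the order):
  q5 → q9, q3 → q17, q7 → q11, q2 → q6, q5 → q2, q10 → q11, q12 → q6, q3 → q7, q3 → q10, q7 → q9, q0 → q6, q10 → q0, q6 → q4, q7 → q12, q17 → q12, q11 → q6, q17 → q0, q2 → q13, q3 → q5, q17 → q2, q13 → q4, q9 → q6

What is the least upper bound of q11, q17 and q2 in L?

Common upper bounds of {q11, q17, q2}: q4, q6.
The least among these is q6.

q6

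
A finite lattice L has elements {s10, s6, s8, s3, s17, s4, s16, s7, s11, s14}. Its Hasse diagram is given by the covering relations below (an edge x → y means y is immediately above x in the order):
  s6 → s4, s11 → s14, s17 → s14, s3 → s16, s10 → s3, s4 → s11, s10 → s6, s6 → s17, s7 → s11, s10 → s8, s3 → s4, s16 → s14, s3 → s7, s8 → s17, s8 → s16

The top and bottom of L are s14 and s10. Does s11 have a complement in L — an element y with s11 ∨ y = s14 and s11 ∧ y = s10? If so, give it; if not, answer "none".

s8

Need y with s11 ∨ y = s14 and s11 ∧ y = s10.
Checking each element gives: s8.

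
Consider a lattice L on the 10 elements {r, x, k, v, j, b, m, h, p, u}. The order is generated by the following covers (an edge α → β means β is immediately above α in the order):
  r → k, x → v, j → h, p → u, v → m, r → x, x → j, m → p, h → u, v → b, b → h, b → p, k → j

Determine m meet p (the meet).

Common lower bounds of {m, p}: m, r, v, x.
The greatest among these is m.

m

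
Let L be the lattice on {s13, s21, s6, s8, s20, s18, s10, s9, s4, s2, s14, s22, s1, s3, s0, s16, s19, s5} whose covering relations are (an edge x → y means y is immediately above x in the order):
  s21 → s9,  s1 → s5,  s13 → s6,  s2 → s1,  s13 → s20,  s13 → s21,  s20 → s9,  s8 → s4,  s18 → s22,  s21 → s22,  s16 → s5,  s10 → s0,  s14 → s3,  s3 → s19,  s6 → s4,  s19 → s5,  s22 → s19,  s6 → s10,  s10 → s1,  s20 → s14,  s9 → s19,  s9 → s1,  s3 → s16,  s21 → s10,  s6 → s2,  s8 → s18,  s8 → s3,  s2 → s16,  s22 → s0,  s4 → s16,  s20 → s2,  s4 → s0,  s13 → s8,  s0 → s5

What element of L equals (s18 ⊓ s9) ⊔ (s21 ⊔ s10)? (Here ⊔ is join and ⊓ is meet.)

s10

s18 ∧ s9 = s13
s21 ∨ s10 = s10
s13 ∨ s10 = s10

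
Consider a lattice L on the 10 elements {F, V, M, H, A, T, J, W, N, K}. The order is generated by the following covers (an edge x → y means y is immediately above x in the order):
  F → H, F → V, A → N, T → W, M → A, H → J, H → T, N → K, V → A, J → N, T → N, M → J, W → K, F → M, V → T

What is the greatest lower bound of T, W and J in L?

H

Common lower bounds of {T, W, J}: F, H.
The greatest among these is H.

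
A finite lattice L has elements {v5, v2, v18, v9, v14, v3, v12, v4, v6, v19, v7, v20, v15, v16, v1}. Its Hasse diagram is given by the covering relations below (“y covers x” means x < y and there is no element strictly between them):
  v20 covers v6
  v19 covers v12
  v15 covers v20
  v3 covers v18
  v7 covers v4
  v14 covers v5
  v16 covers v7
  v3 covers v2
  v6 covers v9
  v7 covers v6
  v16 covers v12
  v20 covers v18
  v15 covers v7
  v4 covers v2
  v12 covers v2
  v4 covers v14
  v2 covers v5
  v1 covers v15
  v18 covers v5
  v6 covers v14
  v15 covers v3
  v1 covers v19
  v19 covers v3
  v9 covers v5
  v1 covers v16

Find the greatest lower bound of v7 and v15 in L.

v7

Common lower bounds of {v7, v15}: v14, v2, v4, v5, v6, v7, v9.
The greatest among these is v7.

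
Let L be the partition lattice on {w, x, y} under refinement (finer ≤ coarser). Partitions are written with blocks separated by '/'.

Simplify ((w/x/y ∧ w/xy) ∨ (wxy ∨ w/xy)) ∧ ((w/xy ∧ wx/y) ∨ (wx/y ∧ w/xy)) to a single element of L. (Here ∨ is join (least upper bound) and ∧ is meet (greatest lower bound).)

w/x/y ∧ w/xy = w/x/y
wxy ∨ w/xy = wxy
w/x/y ∨ wxy = wxy
w/xy ∧ wx/y = w/x/y
wx/y ∧ w/xy = w/x/y
w/x/y ∨ w/x/y = w/x/y
wxy ∧ w/x/y = w/x/y

w/x/y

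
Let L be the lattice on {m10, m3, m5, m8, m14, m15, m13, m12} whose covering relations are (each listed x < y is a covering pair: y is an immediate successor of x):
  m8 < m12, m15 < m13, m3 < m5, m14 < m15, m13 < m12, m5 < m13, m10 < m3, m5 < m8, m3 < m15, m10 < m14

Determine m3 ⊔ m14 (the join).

Common upper bounds of {m3, m14}: m12, m13, m15.
The least among these is m15.

m15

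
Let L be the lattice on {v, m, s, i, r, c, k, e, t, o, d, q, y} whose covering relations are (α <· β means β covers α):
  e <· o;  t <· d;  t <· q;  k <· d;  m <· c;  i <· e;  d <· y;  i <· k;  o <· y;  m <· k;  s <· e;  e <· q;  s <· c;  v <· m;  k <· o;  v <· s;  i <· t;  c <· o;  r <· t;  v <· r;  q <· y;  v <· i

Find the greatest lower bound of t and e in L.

Common lower bounds of {t, e}: i, v.
The greatest among these is i.

i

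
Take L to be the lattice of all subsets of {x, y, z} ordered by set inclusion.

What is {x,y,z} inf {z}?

Common lower bounds of {{x,y,z}, {z}}: {z}, ∅.
The greatest among these is {z}.

{z}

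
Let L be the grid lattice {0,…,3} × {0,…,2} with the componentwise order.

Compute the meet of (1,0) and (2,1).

In a product of chains, the meet is componentwise min, giving (1,0).

(1,0)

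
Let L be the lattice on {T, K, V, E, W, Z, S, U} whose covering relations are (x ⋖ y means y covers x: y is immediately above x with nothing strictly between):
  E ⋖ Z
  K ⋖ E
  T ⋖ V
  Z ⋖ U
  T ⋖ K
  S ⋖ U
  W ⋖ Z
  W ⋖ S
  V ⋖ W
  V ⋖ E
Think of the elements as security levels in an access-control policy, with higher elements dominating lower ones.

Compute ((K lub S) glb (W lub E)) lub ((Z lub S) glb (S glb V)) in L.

Z

K ∨ S = U
W ∨ E = Z
U ∧ Z = Z
Z ∨ S = U
S ∧ V = V
U ∧ V = V
Z ∨ V = Z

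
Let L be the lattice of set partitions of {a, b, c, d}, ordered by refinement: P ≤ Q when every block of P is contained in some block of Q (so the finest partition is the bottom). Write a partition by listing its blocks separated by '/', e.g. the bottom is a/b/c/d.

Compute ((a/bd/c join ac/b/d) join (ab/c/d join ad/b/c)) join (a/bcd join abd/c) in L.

a/bd/c ∨ ac/b/d = ac/bd
ab/c/d ∨ ad/b/c = abd/c
ac/bd ∨ abd/c = abcd
a/bcd ∨ abd/c = abcd
abcd ∨ abcd = abcd

abcd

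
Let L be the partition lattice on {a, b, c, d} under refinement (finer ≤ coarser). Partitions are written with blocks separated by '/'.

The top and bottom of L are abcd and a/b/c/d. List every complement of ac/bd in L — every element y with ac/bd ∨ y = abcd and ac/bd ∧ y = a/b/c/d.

a/b/cd, a/bc/d, ab/c/d, ab/cd, ad/b/c, ad/bc

Need y with ac/bd ∨ y = abcd and ac/bd ∧ y = a/b/c/d.
Checking each element gives: a/b/cd, a/bc/d, ab/c/d, ab/cd, ad/b/c, ad/bc.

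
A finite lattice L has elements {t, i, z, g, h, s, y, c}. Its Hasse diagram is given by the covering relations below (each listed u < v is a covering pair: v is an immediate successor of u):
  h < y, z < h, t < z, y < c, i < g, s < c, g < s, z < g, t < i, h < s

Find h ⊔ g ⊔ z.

Common upper bounds of {h, g, z}: c, s.
The least among these is s.

s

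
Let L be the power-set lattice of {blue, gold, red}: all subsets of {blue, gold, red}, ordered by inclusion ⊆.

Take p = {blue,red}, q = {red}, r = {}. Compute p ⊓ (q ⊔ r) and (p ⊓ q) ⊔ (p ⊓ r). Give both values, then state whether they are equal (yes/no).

q ⊔ r = {red}, so p ⊓ (q ⊔ r) = {blue,red} ⊓ {red} = {red}.
p ⊓ q = {red} and p ⊓ r = {}, so (p ⊓ q) ⊔ (p ⊓ r) = {red} ⊔ {} = {red}.
Equal: yes.

{red}; {red}; yes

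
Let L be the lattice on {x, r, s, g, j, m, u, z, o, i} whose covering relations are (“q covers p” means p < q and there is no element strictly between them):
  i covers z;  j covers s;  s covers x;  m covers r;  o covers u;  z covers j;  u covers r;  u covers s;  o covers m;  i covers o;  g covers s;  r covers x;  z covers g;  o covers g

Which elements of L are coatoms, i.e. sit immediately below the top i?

o, z

The coatoms are exactly the elements covered by i: o, z.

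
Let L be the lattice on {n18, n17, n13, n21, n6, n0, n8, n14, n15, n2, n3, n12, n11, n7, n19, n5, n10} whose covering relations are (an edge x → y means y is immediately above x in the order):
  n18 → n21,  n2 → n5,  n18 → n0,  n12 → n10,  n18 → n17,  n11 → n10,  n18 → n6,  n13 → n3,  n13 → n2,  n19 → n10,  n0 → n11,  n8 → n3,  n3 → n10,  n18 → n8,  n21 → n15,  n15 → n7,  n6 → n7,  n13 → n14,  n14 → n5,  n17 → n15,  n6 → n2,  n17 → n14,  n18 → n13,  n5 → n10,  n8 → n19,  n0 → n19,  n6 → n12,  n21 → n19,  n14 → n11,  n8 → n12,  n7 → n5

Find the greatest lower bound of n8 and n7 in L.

Common lower bounds of {n8, n7}: n18.
The greatest among these is n18.

n18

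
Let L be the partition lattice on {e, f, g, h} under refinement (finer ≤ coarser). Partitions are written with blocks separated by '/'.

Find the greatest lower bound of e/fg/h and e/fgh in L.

e/fg/h

The meet (common refinement) of e/fg/h and e/fgh intersects blocks pairwise, giving e/fg/h.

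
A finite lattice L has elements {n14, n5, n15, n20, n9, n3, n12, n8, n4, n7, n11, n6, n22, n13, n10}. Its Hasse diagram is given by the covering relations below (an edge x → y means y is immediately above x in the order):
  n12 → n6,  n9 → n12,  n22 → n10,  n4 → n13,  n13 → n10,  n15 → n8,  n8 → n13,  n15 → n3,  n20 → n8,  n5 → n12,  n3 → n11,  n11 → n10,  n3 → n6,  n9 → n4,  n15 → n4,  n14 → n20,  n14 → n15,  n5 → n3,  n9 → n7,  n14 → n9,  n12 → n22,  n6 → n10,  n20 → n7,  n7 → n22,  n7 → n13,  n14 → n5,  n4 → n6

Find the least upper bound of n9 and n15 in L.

Common upper bounds of {n9, n15}: n10, n13, n4, n6.
The least among these is n4.

n4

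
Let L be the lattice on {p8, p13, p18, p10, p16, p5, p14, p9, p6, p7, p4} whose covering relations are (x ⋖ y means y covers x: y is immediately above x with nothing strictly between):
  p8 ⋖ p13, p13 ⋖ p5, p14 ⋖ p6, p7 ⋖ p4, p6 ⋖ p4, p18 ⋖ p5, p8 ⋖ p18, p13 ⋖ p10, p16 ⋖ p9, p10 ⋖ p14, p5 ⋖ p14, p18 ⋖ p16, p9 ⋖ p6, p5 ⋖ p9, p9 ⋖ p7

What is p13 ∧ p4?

p13

Common lower bounds of {p13, p4}: p13, p8.
The greatest among these is p13.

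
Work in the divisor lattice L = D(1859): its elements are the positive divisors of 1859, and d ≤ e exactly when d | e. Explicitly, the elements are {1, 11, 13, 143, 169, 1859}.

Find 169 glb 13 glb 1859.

In the divisibility order, the meet is the greatest common divisor: gcd(169, 13, 1859) = 13.

13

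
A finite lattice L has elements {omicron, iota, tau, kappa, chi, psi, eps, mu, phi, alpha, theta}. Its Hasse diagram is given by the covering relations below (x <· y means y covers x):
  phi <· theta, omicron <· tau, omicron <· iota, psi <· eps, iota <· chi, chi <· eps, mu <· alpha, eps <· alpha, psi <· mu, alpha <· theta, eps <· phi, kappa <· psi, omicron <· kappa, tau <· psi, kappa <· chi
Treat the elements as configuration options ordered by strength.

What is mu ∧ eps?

psi

Common lower bounds of {mu, eps}: kappa, omicron, psi, tau.
The greatest among these is psi.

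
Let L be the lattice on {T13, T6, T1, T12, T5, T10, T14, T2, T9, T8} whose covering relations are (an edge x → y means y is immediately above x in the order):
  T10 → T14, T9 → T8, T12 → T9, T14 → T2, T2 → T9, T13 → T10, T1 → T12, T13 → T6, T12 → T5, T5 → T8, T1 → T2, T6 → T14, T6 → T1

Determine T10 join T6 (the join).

T14

Common upper bounds of {T10, T6}: T14, T2, T8, T9.
The least among these is T14.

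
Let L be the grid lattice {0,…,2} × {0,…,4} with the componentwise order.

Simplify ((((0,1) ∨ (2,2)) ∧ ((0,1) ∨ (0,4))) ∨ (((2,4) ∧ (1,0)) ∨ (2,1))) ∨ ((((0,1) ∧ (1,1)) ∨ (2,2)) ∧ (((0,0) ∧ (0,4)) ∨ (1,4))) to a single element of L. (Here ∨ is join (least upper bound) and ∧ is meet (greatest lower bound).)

(0,1) ∨ (2,2) = (2,2)
(0,1) ∨ (0,4) = (0,4)
(2,2) ∧ (0,4) = (0,2)
(2,4) ∧ (1,0) = (1,0)
(1,0) ∨ (2,1) = (2,1)
(0,2) ∨ (2,1) = (2,2)
(0,1) ∧ (1,1) = (0,1)
(0,1) ∨ (2,2) = (2,2)
(0,0) ∧ (0,4) = (0,0)
(0,0) ∨ (1,4) = (1,4)
(2,2) ∧ (1,4) = (1,2)
(2,2) ∨ (1,2) = (2,2)

(2,2)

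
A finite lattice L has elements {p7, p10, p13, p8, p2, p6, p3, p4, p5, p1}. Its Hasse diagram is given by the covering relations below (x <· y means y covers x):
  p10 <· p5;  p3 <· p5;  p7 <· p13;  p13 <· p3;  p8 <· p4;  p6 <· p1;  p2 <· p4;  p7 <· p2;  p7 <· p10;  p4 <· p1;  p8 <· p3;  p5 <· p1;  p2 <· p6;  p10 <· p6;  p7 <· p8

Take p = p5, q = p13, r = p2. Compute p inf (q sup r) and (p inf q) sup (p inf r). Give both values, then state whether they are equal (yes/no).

p5; p13; no

q sup r = p1, so p inf (q sup r) = p5 inf p1 = p5.
p inf q = p13 and p inf r = p7, so (p inf q) sup (p inf r) = p13 sup p7 = p13.
Equal: no.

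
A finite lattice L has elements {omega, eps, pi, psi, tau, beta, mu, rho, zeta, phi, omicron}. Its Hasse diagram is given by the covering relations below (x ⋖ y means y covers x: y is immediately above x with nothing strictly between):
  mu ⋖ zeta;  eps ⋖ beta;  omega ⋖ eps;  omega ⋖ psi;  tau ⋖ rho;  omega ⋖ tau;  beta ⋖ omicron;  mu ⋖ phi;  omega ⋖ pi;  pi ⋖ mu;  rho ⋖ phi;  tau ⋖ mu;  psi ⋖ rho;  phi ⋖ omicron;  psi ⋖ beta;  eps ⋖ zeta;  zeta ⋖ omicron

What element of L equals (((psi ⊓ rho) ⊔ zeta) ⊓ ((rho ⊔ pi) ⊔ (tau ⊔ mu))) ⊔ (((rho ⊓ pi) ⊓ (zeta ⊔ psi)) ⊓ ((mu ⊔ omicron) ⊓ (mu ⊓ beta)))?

phi

psi ∧ rho = psi
psi ∨ zeta = omicron
rho ∨ pi = phi
tau ∨ mu = mu
phi ∨ mu = phi
omicron ∧ phi = phi
rho ∧ pi = omega
zeta ∨ psi = omicron
omega ∧ omicron = omega
mu ∨ omicron = omicron
mu ∧ beta = omega
omicron ∧ omega = omega
omega ∧ omega = omega
phi ∨ omega = phi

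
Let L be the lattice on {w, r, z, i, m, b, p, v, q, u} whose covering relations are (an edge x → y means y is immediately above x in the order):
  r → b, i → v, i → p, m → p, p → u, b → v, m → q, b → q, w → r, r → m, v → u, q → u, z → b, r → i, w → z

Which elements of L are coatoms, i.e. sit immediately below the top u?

p, q, v

The coatoms are exactly the elements covered by u: p, q, v.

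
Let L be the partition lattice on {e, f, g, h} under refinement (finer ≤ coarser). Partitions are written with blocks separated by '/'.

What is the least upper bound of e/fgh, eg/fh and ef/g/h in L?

Common upper bounds of {e/fgh, eg/fh, ef/g/h}: efgh.
The least among these is efgh.

efgh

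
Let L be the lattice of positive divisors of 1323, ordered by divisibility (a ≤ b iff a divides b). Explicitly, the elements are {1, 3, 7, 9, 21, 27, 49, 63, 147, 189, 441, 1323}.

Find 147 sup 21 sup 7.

147

Common upper bounds of {147, 21, 7}: 1323, 147, 441.
The least among these is 147.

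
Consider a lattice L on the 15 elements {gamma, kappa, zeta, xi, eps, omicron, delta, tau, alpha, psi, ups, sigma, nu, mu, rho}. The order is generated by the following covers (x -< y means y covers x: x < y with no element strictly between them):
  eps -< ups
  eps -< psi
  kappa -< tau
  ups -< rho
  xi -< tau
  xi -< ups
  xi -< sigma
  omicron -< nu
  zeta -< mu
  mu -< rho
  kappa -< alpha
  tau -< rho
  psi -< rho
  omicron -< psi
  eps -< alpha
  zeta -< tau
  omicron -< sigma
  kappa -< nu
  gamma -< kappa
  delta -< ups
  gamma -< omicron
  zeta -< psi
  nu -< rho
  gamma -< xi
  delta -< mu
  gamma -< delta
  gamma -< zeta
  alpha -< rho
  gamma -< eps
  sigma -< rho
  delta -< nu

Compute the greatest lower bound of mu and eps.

Common lower bounds of {mu, eps}: gamma.
The greatest among these is gamma.

gamma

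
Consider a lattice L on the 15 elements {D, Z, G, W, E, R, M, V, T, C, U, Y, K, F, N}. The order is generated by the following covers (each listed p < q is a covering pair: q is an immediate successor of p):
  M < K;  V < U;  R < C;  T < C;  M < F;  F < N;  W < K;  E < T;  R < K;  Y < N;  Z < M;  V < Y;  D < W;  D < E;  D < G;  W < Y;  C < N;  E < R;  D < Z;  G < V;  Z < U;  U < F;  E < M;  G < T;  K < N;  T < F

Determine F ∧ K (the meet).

M

Common lower bounds of {F, K}: D, E, M, Z.
The greatest among these is M.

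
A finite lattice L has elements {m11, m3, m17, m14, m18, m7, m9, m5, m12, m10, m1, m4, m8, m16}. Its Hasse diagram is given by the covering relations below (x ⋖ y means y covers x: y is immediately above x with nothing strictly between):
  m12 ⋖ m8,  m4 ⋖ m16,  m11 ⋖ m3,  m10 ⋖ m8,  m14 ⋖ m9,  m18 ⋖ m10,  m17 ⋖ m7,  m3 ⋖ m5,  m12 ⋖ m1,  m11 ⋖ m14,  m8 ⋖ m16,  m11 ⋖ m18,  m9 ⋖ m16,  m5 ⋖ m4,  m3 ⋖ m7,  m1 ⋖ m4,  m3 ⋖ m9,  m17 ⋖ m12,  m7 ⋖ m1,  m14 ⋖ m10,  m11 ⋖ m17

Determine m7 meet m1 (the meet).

m7

Common lower bounds of {m7, m1}: m11, m17, m3, m7.
The greatest among these is m7.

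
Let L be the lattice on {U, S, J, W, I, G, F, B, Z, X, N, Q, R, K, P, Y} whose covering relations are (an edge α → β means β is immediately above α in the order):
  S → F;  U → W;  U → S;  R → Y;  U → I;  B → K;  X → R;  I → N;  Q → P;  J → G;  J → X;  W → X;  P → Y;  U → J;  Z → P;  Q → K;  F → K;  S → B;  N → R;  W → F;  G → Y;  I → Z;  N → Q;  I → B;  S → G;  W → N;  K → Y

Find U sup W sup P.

Common upper bounds of {U, W, P}: P, Y.
The least among these is P.

P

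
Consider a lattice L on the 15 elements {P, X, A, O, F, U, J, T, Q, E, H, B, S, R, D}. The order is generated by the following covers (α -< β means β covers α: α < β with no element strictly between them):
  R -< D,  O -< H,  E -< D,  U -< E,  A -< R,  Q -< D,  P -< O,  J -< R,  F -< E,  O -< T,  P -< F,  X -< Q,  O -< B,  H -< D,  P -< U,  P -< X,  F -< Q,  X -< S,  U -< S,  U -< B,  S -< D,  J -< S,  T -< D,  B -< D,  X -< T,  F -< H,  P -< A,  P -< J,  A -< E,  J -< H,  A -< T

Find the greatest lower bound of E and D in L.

E

Common lower bounds of {E, D}: A, E, F, P, U.
The greatest among these is E.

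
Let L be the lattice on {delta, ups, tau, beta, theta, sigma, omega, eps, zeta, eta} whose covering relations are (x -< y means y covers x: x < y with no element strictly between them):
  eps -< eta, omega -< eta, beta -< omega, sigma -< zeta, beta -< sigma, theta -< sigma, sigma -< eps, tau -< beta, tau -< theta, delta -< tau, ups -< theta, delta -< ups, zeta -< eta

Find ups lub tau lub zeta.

zeta

Common upper bounds of {ups, tau, zeta}: eta, zeta.
The least among these is zeta.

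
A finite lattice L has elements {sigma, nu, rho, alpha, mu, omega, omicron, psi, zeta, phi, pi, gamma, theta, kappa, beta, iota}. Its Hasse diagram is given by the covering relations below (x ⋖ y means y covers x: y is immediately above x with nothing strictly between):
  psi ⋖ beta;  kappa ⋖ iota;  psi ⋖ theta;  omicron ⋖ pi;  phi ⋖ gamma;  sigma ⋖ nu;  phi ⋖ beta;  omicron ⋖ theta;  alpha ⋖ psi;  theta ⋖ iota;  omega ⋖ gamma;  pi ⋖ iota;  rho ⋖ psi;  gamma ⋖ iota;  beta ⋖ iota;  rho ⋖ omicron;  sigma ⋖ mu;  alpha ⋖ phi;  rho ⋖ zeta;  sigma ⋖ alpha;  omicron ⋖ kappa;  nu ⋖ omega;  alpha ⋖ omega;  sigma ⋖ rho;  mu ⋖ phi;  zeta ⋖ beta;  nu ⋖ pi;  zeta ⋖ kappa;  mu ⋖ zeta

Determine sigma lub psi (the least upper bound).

Common upper bounds of {sigma, psi}: beta, iota, psi, theta.
The least among these is psi.

psi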